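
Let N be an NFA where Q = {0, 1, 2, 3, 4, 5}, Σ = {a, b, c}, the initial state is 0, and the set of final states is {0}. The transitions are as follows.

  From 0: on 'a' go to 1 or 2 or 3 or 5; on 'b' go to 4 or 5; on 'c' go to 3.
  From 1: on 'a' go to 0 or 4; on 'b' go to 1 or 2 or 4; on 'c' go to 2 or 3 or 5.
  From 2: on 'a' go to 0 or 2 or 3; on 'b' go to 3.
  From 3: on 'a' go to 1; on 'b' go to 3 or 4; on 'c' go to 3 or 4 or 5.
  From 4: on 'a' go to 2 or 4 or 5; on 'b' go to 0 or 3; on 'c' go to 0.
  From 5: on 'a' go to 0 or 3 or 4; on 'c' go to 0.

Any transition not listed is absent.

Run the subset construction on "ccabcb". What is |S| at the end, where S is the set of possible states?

4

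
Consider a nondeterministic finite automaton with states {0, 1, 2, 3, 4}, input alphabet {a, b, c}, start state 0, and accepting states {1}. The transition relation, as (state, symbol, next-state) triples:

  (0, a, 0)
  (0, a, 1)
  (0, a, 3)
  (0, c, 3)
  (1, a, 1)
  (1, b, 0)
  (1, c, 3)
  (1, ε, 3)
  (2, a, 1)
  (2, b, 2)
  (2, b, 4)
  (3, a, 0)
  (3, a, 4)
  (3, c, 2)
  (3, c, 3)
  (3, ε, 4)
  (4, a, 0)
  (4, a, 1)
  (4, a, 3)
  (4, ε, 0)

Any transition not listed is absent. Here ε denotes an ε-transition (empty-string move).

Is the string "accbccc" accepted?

No

Start in {0}.
Read 'a': 0→{0, 1, 3}; union {0, 1, 3}; ε-closure = {0, 1, 3, 4}.
Read 'c': 0→{3}, 1→{3}, 3→{2, 3}, 4→∅; union {2, 3}; ε-closure = {0, 2, 3, 4}.
Read 'c': 0→{3}, 2→∅, 3→{2, 3}, 4→∅; union {2, 3}; ε-closure = {0, 2, 3, 4}.
Read 'b': 0→∅, 2→{2, 4}, 3→∅, 4→∅; union {2, 4}; ε-closure = {0, 2, 4}.
Read 'c': 0→{3}, 2→∅, 4→∅; union {3}; ε-closure = {0, 3, 4}.
Read 'c': 0→{3}, 3→{2, 3}, 4→∅; union {2, 3}; ε-closure = {0, 2, 3, 4}.
Read 'c': 0→{3}, 2→∅, 3→{2, 3}, 4→∅; union {2, 3}; ε-closure = {0, 2, 3, 4}.
The final set {0, 2, 3, 4} contains no accepting state.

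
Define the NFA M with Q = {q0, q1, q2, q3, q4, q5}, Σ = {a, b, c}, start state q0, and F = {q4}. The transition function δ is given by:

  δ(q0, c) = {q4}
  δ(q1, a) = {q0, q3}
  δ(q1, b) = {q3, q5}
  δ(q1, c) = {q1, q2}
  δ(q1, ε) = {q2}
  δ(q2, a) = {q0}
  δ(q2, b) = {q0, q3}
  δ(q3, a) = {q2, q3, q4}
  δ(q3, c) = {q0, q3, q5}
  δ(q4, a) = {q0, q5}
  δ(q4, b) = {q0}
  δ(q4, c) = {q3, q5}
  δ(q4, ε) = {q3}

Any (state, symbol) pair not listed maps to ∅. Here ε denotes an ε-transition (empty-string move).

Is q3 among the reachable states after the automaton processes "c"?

Yes

Start in {q0}.
Read 'c': {q0} → {q3, q4}.
State q3 is in {q3, q4}.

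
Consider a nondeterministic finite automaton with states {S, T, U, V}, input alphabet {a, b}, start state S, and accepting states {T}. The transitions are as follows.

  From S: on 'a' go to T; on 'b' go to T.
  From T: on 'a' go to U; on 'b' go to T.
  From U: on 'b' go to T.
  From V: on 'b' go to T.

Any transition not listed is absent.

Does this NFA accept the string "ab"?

Yes

Start in {S}.
Read 'a': {S} → {T}.
Read 'b': {T} → {T}.
The final set {T} contains the accepting state T.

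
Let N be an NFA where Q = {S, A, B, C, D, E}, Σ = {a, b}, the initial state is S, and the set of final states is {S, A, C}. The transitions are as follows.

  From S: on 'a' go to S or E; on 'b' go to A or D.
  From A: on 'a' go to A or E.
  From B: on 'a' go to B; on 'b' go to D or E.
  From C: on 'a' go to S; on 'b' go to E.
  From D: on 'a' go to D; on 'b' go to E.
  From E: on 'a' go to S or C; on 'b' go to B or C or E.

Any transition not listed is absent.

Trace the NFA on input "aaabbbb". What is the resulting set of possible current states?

{B, C, D, E}

Start in {S}.
Read 'a': S→{S, E}; now {S, E}.
Read 'a': S→{S, E}, E→{S, C}; now {S, C, E}.
Read 'a': S→{S, E}, C→{S}, E→{S, C}; now {S, C, E}.
Read 'b': S→{A, D}, C→{E}, E→{B, C, E}; now {A, B, C, D, E}.
Read 'b': A→∅, B→{D, E}, C→{E}, D→{E}, E→{B, C, E}; now {B, C, D, E}.
Read 'b': B→{D, E}, C→{E}, D→{E}, E→{B, C, E}; now {B, C, D, E}.
Read 'b': B→{D, E}, C→{E}, D→{E}, E→{B, C, E}; now {B, C, D, E}.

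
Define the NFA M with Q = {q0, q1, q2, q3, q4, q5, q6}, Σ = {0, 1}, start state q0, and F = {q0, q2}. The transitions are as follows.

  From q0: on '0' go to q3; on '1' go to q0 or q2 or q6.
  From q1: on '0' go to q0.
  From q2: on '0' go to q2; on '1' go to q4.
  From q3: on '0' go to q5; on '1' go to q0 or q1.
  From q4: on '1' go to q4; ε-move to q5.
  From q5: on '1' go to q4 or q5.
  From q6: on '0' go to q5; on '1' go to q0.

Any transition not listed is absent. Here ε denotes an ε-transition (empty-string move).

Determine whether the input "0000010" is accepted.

No

Start in {q0}.
Read '0': q0→{q3}; now {q3}.
Read '0': q3→{q5}; now {q5}.
Read '0': q5→∅; now ∅.
The set is empty and remains empty for the remaining 4 symbols.
The final set ∅ contains no accepting state.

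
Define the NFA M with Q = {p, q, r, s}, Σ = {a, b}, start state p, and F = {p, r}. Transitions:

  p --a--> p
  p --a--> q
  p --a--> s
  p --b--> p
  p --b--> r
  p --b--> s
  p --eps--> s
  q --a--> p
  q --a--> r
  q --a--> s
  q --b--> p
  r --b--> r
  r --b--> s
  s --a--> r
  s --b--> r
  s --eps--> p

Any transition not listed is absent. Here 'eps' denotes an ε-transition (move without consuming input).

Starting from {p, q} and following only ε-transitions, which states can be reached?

Begin with {p, q}.
ε-move p → s; add s.

{p, q, s}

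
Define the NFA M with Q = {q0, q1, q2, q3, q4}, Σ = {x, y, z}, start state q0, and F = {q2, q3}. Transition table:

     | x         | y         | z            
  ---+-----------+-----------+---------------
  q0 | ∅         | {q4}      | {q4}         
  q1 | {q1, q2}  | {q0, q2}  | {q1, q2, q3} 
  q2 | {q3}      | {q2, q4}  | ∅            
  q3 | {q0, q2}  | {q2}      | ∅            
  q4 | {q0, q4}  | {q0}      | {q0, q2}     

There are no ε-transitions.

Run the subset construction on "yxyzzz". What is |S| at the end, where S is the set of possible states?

3

Start in {q0}.
Read 'y': q0→{q4}; now {q4}.
Read 'x': q4→{q0, q4}; now {q0, q4}.
Read 'y': q0→{q4}, q4→{q0}; now {q0, q4}.
Read 'z': q0→{q4}, q4→{q0, q2}; now {q0, q2, q4}.
Read 'z': q0→{q4}, q2→∅, q4→{q0, q2}; now {q0, q2, q4}.
Read 'z': q0→{q4}, q2→∅, q4→{q0, q2}; now {q0, q2, q4}.
That set has 3 states.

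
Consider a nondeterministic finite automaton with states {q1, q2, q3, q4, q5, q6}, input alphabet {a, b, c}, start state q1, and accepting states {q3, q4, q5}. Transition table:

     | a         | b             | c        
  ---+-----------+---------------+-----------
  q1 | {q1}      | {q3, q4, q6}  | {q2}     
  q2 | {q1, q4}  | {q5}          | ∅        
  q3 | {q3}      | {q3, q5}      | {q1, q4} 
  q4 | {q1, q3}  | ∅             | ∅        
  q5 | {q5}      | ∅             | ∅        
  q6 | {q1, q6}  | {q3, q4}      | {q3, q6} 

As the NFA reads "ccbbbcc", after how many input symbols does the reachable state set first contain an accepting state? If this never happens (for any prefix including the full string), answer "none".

none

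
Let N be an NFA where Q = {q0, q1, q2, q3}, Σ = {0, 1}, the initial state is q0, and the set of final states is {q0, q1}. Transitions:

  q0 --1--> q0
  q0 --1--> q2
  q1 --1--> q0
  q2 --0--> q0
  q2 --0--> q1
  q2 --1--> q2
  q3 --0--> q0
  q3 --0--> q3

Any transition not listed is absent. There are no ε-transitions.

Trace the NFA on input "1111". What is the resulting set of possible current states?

{q0, q2}

Start in {q0}.
Read '1': {q0} → {q0, q2}.
Read '1': {q0, q2} → {q0, q2}.
Read '1': {q0, q2} → {q0, q2}.
Read '1': {q0, q2} → {q0, q2}.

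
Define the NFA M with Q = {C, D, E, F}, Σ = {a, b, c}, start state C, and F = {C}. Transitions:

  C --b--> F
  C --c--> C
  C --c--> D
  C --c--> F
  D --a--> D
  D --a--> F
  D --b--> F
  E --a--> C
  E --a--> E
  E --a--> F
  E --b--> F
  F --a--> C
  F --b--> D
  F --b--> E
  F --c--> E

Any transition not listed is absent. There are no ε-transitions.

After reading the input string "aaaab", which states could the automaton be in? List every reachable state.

Start in {C}.
Read 'a': {C} → ∅.
The set is empty and remains empty for the remaining 4 symbols.

∅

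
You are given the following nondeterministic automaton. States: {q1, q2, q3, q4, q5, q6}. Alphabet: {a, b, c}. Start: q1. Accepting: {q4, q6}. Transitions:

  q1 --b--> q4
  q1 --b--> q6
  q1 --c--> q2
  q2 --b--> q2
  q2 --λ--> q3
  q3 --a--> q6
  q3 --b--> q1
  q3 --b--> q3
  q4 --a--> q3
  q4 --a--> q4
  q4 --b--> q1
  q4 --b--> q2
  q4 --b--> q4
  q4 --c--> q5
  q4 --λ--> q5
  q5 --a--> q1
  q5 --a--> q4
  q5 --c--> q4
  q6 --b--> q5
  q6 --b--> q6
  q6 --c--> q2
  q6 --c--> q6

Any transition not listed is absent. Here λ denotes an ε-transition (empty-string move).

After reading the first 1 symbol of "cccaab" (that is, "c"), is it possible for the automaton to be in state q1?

No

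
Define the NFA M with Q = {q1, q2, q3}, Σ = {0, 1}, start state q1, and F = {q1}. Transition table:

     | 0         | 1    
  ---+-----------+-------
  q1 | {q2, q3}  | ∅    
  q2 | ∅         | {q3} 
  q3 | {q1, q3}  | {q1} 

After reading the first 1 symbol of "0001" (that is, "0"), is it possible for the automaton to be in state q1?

No

Start in {q1}.
Read '0': {q1} → {q2, q3}.
State q1 is not in {q2, q3}.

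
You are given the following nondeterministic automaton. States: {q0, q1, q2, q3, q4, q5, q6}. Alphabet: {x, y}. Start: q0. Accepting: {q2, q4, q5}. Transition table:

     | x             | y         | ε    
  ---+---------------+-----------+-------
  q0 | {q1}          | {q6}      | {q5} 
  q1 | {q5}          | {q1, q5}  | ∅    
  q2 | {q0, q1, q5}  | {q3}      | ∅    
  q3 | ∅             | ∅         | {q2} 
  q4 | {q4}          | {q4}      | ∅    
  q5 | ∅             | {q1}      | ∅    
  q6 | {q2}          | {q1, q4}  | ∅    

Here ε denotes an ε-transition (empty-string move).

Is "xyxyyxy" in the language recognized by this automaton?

No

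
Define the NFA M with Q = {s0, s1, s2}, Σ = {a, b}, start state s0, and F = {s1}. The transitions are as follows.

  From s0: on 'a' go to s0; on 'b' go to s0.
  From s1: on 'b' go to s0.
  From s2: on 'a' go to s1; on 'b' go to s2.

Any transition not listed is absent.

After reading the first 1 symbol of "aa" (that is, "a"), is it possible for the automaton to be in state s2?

No

Start in {s0}.
Read 'a': s0→{s0}; now {s0}.
State s2 is not in {s0}.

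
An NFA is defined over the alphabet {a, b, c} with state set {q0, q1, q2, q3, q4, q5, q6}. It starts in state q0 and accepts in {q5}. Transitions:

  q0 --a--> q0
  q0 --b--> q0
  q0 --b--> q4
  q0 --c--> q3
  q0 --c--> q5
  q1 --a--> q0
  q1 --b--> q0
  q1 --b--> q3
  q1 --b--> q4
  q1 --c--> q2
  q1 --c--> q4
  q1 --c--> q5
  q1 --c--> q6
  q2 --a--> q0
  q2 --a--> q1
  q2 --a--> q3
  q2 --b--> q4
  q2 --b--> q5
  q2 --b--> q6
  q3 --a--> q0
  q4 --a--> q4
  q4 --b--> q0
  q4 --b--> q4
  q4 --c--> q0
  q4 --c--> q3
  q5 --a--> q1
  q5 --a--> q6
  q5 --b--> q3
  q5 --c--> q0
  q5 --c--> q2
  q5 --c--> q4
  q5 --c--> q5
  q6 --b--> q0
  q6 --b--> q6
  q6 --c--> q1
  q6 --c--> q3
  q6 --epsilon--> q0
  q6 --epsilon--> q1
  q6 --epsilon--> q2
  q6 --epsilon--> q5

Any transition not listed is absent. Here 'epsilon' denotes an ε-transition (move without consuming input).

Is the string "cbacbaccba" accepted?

Start in {q0}.
Read 'c': {q0} → {q3, q5}.
Read 'b': {q3, q5} → {q3}.
Read 'a': {q3} → {q0}.
Read 'c': {q0} → {q3, q5}.
Read 'b': {q3, q5} → {q3}.
Read 'a': {q3} → {q0}.
Read 'c': {q0} → {q3, q5}.
Read 'c': {q3, q5} → {q0, q2, q4, q5}.
Read 'b': {q0, q2, q4, q5} → {q0, q1, q2, q3, q4, q5, q6}.
Read 'a': {q0, q1, q2, q3, q4, q5, q6} → {q0, q1, q2, q3, q4, q5, q6}.
The final set {q0, q1, q2, q3, q4, q5, q6} contains the accepting state q5.

Yes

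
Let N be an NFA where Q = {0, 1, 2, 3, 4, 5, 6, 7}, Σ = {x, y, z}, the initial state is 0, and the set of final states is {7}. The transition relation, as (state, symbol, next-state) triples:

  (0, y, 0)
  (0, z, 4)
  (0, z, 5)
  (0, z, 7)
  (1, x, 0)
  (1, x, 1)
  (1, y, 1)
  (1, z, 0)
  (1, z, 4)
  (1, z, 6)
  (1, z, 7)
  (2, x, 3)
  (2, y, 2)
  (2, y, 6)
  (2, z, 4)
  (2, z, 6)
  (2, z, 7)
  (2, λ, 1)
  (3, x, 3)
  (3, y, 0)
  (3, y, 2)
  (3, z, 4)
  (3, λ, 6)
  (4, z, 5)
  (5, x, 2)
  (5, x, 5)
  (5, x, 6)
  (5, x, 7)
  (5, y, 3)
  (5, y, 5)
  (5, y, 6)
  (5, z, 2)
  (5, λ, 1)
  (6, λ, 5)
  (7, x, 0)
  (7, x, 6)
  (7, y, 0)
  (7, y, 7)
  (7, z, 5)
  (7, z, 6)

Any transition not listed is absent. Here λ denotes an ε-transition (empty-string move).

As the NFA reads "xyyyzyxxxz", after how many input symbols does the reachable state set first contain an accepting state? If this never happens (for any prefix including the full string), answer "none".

Start in {0}.
Read 'x': 0→∅; now ∅.
The set is empty and remains empty for the remaining 9 symbols.
No reachable set along the way intersects F.

none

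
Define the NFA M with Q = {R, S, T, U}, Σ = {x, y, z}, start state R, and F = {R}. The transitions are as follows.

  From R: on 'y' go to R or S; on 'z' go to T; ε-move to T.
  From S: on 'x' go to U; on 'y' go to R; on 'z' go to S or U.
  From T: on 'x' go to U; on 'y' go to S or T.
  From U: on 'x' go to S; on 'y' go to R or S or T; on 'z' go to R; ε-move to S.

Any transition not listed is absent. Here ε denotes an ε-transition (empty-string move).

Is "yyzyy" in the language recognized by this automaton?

Yes

Start: ε-closure({R}) = {R, T}.
Read 'y': R→{R, S}, T→{S, T}; now {R, S, T}.
Read 'y': R→{R, S}, S→{R}, T→{S, T}; now {R, S, T}.
Read 'z': R→{T}, S→{S, U}, T→∅; now {S, T, U}.
Read 'y': S→{R}, T→{S, T}, U→{R, S, T}; now {R, S, T}.
Read 'y': R→{R, S}, S→{R}, T→{S, T}; now {R, S, T}.
The final set {R, S, T} contains the accepting state R.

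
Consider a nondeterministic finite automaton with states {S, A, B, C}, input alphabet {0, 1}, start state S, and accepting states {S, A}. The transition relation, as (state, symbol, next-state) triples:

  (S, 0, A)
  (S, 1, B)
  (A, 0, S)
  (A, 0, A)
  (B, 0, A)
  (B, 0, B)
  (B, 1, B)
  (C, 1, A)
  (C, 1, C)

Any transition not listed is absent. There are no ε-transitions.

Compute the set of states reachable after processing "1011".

Start in {S}.
Read '1': {S} → {B}.
Read '0': {B} → {A, B}.
Read '1': {A, B} → {B}.
Read '1': {B} → {B}.

{B}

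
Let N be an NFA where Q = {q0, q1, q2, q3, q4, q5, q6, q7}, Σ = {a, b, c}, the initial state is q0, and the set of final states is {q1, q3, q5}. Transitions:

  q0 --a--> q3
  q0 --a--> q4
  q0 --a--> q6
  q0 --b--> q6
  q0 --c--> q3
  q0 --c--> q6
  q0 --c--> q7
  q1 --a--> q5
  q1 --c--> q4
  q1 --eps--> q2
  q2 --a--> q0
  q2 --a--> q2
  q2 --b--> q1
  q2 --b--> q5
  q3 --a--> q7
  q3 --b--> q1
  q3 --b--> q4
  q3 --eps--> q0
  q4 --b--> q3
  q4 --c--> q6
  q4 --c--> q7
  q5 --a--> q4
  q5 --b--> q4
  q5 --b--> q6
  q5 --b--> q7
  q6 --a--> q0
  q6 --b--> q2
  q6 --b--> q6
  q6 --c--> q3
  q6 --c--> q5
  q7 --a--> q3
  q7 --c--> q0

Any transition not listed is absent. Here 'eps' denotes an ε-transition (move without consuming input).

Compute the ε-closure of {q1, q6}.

Begin with {q1, q6}.
ε-move q1 → q2; add q2.

{q1, q2, q6}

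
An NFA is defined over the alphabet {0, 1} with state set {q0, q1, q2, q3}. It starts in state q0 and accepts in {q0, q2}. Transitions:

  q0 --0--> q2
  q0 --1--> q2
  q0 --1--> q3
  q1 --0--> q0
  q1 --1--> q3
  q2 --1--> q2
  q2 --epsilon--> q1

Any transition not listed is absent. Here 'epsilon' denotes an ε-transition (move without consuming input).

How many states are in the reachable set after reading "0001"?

Start in {q0}.
Read '0': q0→{q2}; union {q2}; ε-closure = {q1, q2}.
Read '0': q1→{q0}, q2→∅; now {q0}.
Read '0': q0→{q2}; union {q2}; ε-closure = {q1, q2}.
Read '1': q1→{q3}, q2→{q2}; union {q2, q3}; ε-closure = {q1, q2, q3}.
That set has 3 states.

3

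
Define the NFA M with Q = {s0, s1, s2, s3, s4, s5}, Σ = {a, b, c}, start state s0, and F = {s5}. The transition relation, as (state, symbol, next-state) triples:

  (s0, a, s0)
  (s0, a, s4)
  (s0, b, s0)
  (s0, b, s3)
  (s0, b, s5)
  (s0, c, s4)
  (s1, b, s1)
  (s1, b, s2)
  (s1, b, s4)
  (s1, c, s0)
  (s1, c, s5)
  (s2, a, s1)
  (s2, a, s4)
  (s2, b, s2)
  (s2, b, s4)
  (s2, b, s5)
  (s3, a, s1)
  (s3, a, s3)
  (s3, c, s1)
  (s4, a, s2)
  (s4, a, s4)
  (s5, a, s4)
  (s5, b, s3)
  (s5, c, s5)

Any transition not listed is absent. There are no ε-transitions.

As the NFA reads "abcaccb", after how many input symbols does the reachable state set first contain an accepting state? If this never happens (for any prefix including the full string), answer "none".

Start in {s0}.
Read 'a': s0→{s0, s4}; now {s0, s4}.
Read 'b': s0→{s0, s3, s5}, s4→∅; now {s0, s3, s5}.
None of the earlier sets intersect F, but {s0, s3, s5} does.

2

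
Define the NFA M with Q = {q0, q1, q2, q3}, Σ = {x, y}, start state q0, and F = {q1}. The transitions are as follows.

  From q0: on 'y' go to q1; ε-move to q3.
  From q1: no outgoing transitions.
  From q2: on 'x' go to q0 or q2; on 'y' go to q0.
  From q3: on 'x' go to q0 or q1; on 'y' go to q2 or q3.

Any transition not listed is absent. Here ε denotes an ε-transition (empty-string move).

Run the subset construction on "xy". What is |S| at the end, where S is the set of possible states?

Start: ε-closure({q0}) = {q0, q3}.
Read 'x': {q0, q3} → {q0, q1, q3}.
Read 'y': {q0, q1, q3} → {q1, q2, q3}.
That set has 3 states.

3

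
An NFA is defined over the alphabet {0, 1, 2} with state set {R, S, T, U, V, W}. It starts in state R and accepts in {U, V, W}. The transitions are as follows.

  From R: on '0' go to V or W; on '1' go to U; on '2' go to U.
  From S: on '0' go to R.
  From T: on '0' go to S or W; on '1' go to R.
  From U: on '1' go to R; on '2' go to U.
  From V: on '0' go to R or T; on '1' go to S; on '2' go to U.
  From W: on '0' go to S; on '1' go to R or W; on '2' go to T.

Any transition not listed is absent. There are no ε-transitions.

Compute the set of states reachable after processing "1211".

{U}

Start in {R}.
Read '1': R→{U}; now {U}.
Read '2': U→{U}; now {U}.
Read '1': U→{R}; now {R}.
Read '1': R→{U}; now {U}.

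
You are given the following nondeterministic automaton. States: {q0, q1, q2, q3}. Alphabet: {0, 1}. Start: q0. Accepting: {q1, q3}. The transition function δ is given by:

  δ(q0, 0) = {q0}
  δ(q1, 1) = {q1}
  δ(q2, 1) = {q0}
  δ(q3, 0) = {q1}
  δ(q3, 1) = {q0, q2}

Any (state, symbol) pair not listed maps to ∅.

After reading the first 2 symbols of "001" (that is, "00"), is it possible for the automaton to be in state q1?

No

Start in {q0}.
Read '0': {q0} → {q0}.
Read '0': {q0} → {q0}.
State q1 is not in {q0}.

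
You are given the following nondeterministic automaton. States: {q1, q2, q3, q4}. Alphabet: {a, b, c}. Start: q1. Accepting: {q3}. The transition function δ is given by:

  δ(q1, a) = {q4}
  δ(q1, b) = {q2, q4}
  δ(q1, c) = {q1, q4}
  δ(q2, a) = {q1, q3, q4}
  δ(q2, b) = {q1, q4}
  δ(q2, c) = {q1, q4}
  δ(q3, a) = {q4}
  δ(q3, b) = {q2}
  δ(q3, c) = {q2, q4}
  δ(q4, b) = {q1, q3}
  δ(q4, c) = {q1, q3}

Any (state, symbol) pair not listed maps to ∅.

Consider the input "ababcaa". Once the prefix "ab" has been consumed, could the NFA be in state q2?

Start in {q1}.
Read 'a': {q1} → {q4}.
Read 'b': {q4} → {q1, q3}.
State q2 is not in {q1, q3}.

No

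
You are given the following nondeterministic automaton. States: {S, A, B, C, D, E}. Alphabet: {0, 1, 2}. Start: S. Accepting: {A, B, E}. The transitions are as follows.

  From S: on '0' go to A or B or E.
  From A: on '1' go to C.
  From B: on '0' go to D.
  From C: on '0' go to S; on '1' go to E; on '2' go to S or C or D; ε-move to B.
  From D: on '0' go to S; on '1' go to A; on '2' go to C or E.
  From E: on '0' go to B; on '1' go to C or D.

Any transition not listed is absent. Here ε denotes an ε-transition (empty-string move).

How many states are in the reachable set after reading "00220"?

5

Start in {S}.
Read '0': S→{A, B, E}; now {A, B, E}.
Read '0': A→∅, B→{D}, E→{B}; now {B, D}.
Read '2': B→∅, D→{C, E}; union {C, E}; ε-closure = {B, C, E}.
Read '2': B→∅, C→{S, C, D}, E→∅; union {S, C, D}; ε-closure = {S, B, C, D}.
Read '0': S→{A, B, E}, B→{D}, C→{S}, D→{S}; now {S, A, B, D, E}.
That set has 5 states.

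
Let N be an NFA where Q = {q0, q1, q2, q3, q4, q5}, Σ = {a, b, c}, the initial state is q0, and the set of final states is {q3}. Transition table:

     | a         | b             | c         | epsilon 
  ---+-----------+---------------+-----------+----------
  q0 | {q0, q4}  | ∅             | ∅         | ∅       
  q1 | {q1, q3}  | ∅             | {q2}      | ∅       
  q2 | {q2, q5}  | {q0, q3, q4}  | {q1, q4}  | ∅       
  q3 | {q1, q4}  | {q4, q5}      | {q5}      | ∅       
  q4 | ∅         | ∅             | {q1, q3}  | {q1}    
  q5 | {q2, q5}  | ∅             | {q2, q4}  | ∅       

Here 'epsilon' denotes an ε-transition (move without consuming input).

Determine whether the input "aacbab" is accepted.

Yes

Start in {q0}.
Read 'a': {q0} → {q0, q1, q4}.
Read 'a': {q0, q1, q4} → {q0, q1, q3, q4}.
Read 'c': {q0, q1, q3, q4} → {q1, q2, q3, q5}.
Read 'b': {q1, q2, q3, q5} → {q0, q1, q3, q4, q5}.
Read 'a': {q0, q1, q3, q4, q5} → {q0, q1, q2, q3, q4, q5}.
Read 'b': {q0, q1, q2, q3, q4, q5} → {q0, q1, q3, q4, q5}.
The final set {q0, q1, q3, q4, q5} contains the accepting state q3.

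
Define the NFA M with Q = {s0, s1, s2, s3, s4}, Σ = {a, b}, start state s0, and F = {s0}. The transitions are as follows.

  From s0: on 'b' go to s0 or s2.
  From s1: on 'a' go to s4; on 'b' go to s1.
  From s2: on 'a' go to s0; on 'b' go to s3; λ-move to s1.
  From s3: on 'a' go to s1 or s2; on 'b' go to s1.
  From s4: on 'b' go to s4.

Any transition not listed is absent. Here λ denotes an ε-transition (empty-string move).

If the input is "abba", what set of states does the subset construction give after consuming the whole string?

∅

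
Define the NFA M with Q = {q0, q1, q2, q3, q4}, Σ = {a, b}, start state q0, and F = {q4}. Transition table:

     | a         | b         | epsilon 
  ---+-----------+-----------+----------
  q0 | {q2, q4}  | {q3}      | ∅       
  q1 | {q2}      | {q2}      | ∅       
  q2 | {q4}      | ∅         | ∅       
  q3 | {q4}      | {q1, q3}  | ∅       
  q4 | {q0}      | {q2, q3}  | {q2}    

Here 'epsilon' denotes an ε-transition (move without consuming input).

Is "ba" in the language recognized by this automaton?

Yes

Start in {q0}.
Read 'b': q0→{q3}; now {q3}.
Read 'a': q3→{q4}; union {q4}; ε-closure = {q2, q4}.
The final set {q2, q4} contains the accepting state q4.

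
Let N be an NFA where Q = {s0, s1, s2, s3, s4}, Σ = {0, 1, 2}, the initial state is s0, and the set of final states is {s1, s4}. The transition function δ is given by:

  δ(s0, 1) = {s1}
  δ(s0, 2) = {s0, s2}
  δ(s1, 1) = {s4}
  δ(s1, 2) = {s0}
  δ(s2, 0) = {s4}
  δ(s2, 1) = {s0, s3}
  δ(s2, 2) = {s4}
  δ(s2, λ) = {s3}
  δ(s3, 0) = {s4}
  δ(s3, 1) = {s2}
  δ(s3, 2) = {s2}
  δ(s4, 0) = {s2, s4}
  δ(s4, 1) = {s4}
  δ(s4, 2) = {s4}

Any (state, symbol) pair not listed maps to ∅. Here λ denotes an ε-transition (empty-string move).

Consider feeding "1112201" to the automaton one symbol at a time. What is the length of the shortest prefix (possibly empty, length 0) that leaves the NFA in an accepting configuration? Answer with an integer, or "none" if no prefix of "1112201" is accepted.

1

Start in {s0}.
Read '1': s0→{s1}; now {s1}.
None of the earlier sets intersect F, but {s1} does.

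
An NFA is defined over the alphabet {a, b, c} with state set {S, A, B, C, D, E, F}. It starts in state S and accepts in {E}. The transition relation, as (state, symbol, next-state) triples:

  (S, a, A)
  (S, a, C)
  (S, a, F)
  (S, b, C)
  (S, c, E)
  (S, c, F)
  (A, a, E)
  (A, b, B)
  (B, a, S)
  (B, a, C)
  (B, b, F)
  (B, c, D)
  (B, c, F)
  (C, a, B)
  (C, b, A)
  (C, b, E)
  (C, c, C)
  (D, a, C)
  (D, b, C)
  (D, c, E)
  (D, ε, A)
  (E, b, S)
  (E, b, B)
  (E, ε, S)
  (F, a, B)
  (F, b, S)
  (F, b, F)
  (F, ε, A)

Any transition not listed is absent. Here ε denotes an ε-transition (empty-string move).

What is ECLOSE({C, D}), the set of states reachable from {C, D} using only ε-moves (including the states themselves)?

{A, C, D}

Begin with {C, D}.
ε-move D → A; add A.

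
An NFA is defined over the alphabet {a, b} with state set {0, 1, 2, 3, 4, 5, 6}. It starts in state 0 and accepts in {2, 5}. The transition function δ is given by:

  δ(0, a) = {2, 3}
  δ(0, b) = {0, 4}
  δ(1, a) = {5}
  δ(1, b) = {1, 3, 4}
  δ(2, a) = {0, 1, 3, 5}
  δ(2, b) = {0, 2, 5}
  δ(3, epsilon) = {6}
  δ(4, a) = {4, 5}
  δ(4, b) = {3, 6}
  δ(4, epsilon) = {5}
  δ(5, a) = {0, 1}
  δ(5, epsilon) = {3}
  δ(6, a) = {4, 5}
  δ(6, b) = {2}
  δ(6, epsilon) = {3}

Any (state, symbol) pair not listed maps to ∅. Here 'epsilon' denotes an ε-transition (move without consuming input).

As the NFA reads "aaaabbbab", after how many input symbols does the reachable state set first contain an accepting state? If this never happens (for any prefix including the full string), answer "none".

Start in {0}.
Read 'a': 0→{2, 3}; union {2, 3}; ε-closure = {2, 3, 6}.
None of the earlier sets intersect F, but {2, 3, 6} does.

1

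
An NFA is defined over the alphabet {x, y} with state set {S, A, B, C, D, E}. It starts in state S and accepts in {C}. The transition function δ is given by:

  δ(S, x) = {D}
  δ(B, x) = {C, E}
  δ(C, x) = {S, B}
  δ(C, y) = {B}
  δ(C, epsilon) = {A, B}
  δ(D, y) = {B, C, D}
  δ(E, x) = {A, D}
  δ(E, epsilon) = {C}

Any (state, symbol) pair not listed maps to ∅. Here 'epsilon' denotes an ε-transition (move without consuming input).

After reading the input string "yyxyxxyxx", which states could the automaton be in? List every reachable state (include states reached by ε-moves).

Start in {S}.
Read 'y': S→∅; now ∅.
The set is empty and remains empty for the remaining 8 symbols.

∅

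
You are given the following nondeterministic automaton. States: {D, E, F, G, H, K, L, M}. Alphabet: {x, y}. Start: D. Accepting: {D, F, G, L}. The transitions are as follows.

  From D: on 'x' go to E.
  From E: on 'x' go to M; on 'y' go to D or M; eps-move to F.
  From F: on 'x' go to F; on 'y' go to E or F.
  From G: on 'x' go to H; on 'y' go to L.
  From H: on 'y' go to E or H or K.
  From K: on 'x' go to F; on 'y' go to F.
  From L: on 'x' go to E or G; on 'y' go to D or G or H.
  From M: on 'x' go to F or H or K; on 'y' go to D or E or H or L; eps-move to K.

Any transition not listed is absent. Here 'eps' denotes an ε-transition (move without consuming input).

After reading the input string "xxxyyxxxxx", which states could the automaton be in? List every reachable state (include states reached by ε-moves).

Start in {D}.
Read 'x': {D} → {E, F}.
Read 'x': {E, F} → {F, K, M}.
Read 'x': {F, K, M} → {F, H, K}.
Read 'y': {F, H, K} → {E, F, H, K}.
Read 'y': {E, F, H, K} → {D, E, F, H, K, M}.
Read 'x': {D, E, F, H, K, M} → {E, F, H, K, M}.
Read 'x': {E, F, H, K, M} → {F, H, K, M}.
Read 'x': {F, H, K, M} → {F, H, K}.
Read 'x': {F, H, K} → {F}.
Read 'x': {F} → {F}.

{F}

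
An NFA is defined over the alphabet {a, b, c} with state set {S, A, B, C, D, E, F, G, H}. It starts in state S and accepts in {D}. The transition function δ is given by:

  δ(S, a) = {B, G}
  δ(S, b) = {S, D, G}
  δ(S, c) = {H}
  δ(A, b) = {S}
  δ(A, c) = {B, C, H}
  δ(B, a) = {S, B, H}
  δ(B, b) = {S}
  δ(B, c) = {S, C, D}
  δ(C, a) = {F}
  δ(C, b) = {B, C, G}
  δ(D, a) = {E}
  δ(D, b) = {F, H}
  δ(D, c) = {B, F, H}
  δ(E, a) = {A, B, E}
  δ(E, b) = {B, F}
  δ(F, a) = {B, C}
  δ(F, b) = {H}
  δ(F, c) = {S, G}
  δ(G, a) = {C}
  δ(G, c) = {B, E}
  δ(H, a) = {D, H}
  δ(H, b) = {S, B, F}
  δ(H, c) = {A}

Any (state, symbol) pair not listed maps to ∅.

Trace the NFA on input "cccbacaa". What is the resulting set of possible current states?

{S, A, B, C, D, E, F, G, H}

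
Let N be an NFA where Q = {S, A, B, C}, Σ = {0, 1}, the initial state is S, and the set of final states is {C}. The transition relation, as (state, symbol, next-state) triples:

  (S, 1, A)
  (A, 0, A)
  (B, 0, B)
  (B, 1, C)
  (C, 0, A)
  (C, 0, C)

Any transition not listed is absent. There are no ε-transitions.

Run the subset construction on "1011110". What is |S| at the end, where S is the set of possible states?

Start in {S}.
Read '1': {S} → {A}.
Read '0': {A} → {A}.
Read '1': {A} → ∅.
The set is empty and remains empty for the remaining 4 symbols.
That set has 0 states.

0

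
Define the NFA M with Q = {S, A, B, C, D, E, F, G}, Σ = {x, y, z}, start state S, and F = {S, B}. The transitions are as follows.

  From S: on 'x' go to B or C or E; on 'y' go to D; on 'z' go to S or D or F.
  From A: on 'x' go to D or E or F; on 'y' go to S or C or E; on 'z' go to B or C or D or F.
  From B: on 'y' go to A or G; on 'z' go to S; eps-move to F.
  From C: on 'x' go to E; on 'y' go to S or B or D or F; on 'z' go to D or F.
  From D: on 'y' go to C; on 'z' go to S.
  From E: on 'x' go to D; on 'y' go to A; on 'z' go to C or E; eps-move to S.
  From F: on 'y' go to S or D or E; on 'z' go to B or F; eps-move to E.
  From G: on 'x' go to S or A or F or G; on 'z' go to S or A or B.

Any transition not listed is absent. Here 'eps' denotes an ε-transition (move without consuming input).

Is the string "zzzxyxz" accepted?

Yes

Start in {S}.
Read 'z': {S} → {S, D, E, F}.
Read 'z': {S, D, E, F} → {S, B, C, D, E, F}.
Read 'z': {S, B, C, D, E, F} → {S, B, C, D, E, F}.
Read 'x': {S, B, C, D, E, F} → {S, B, C, D, E, F}.
Read 'y': {S, B, C, D, E, F} → {S, A, B, C, D, E, F, G}.
Read 'x': {S, A, B, C, D, E, F, G} → {S, A, B, C, D, E, F, G}.
Read 'z': {S, A, B, C, D, E, F, G} → {S, A, B, C, D, E, F}.
The final set {S, A, B, C, D, E, F} contains the accepting states S, B.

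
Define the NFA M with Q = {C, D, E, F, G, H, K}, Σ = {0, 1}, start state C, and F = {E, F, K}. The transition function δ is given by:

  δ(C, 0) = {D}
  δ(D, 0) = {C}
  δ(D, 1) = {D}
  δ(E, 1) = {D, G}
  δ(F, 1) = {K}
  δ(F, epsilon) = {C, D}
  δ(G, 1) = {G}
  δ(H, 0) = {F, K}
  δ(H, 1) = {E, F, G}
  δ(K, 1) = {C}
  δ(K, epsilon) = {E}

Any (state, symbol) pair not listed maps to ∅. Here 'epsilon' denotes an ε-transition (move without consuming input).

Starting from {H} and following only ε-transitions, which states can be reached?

{H}

Begin with {H}.
No ε-moves leave this set, so the closure equals the set itself.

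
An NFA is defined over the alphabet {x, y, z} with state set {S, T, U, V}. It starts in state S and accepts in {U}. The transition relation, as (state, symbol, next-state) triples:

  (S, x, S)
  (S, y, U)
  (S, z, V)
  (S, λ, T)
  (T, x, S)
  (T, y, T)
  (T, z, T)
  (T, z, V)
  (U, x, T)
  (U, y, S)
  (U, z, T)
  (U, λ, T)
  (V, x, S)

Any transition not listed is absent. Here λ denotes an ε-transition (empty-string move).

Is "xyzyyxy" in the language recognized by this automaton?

Start: ε-closure({S}) = {S, T}.
Read 'x': S→{S}, T→{S}; union {S}; ε-closure = {S, T}.
Read 'y': S→{U}, T→{T}; now {T, U}.
Read 'z': T→{T, V}, U→{T}; now {T, V}.
Read 'y': T→{T}, V→∅; now {T}.
Read 'y': T→{T}; now {T}.
Read 'x': T→{S}; union {S}; ε-closure = {S, T}.
Read 'y': S→{U}, T→{T}; now {T, U}.
The final set {T, U} contains the accepting state U.

Yes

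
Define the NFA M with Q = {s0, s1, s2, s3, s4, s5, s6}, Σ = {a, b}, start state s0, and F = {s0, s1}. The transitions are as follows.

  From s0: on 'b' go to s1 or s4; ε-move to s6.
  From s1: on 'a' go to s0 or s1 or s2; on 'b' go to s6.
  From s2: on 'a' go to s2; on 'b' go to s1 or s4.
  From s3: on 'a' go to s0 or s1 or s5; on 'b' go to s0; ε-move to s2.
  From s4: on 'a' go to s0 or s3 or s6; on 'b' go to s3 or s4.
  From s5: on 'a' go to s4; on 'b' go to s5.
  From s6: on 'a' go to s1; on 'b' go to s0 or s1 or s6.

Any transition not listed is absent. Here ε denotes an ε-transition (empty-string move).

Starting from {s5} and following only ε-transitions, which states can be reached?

{s5}

Begin with {s5}.
No ε-moves leave this set, so the closure equals the set itself.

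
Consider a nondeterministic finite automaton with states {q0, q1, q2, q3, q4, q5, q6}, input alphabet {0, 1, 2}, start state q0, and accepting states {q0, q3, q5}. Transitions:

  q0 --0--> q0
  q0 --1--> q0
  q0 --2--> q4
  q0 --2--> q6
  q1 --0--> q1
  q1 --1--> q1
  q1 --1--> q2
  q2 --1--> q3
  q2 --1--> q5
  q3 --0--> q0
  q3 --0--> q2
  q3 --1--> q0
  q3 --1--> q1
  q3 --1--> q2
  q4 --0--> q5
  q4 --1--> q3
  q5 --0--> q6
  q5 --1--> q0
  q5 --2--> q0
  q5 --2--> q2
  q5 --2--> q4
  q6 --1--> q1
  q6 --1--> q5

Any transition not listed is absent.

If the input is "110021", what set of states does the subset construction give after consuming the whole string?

{q1, q3, q5}

Start in {q0}.
Read '1': q0→{q0}; now {q0}.
Read '1': q0→{q0}; now {q0}.
Read '0': q0→{q0}; now {q0}.
Read '0': q0→{q0}; now {q0}.
Read '2': q0→{q4, q6}; now {q4, q6}.
Read '1': q4→{q3}, q6→{q1, q5}; now {q1, q3, q5}.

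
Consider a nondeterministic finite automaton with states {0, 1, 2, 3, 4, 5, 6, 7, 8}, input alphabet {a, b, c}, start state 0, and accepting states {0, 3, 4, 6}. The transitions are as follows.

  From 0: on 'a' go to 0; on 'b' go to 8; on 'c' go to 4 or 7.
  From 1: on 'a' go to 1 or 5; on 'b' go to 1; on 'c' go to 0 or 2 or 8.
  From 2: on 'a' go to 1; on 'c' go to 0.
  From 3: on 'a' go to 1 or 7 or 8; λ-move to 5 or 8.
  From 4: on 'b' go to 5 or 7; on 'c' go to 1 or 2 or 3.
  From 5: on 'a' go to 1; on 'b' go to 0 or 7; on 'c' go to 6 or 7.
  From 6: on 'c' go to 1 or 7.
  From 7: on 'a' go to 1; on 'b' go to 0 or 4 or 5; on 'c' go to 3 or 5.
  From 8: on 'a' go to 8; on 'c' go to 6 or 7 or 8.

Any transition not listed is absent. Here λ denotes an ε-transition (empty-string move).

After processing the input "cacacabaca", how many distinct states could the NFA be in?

Start in {0}.
Read 'c': {0} → {4, 7}.
Read 'a': {4, 7} → {1}.
Read 'c': {1} → {0, 2, 8}.
Read 'a': {0, 2, 8} → {0, 1, 8}.
Read 'c': {0, 1, 8} → {0, 2, 4, 6, 7, 8}.
Read 'a': {0, 2, 4, 6, 7, 8} → {0, 1, 8}.
Read 'b': {0, 1, 8} → {1, 8}.
Read 'a': {1, 8} → {1, 5, 8}.
Read 'c': {1, 5, 8} → {0, 2, 6, 7, 8}.
Read 'a': {0, 2, 6, 7, 8} → {0, 1, 8}.
That set has 3 states.

3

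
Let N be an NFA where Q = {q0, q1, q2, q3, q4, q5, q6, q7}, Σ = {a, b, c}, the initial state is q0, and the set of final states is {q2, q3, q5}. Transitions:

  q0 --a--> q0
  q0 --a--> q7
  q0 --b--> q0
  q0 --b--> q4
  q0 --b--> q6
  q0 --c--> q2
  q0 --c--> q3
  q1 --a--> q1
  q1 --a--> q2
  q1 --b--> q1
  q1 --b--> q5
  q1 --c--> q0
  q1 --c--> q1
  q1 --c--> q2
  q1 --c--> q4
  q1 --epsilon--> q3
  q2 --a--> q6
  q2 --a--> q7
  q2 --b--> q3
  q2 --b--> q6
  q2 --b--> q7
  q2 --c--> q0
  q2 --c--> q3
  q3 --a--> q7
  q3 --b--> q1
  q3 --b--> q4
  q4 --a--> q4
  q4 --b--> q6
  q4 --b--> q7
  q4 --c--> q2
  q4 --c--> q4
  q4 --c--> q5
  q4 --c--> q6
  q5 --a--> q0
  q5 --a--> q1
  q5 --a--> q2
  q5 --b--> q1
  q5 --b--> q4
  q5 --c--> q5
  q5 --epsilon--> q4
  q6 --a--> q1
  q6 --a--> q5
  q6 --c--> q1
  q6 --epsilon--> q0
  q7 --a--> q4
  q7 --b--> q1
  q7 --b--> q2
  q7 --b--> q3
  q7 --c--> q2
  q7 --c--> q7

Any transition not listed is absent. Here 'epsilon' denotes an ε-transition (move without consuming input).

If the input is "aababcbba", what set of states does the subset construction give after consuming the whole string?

{q0, q1, q2, q3, q4, q5, q6, q7}

Start in {q0}.
Read 'a': q0→{q0, q7}; now {q0, q7}.
Read 'a': q0→{q0, q7}, q7→{q4}; now {q0, q4, q7}.
Read 'b': q0→{q0, q4, q6}, q4→{q6, q7}, q7→{q1, q2, q3}; now {q0, q1, q2, q3, q4, q6, q7}.
Read 'a': q0→{q0, q7}, q1→{q1, q2}, q2→{q6, q7}, q3→{q7}, q4→{q4}, q6→{q1, q5}, q7→{q4}; union {q0, q1, q2, q4, q5, q6, q7}; ε-closure = {q0, q1, q2, q3, q4, q5, q6, q7}.
Read 'b': q0→{q0, q4, q6}, q1→{q1, q5}, q2→{q3, q6, q7}, q3→{q1, q4}, q4→{q6, q7}, q5→{q1, q4}, q6→∅, q7→{q1, q2, q3}; now {q0, q1, q2, q3, q4, q5, q6, q7}.
Read 'c': q0→{q2, q3}, q1→{q0, q1, q2, q4}, q2→{q0, q3}, q3→∅, q4→{q2, q4, q5, q6}, q5→{q5}, q6→{q1}, q7→{q2, q7}; now {q0, q1, q2, q3, q4, q5, q6, q7}.
Read 'b': q0→{q0, q4, q6}, q1→{q1, q5}, q2→{q3, q6, q7}, q3→{q1, q4}, q4→{q6, q7}, q5→{q1, q4}, q6→∅, q7→{q1, q2, q3}; now {q0, q1, q2, q3, q4, q5, q6, q7}.
Read 'b': q0→{q0, q4, q6}, q1→{q1, q5}, q2→{q3, q6, q7}, q3→{q1, q4}, q4→{q6, q7}, q5→{q1, q4}, q6→∅, q7→{q1, q2, q3}; now {q0, q1, q2, q3, q4, q5, q6, q7}.
Read 'a': q0→{q0, q7}, q1→{q1, q2}, q2→{q6, q7}, q3→{q7}, q4→{q4}, q5→{q0, q1, q2}, q6→{q1, q5}, q7→{q4}; union {q0, q1, q2, q4, q5, q6, q7}; ε-closure = {q0, q1, q2, q3, q4, q5, q6, q7}.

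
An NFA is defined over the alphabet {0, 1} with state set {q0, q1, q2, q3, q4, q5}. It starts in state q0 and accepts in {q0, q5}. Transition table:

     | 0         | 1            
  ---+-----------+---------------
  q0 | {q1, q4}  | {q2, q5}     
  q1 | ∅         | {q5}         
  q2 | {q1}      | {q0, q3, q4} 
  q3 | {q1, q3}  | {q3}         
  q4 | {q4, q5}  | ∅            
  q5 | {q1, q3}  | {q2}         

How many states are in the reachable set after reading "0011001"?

Start in {q0}.
Read '0': {q0} → {q1, q4}.
Read '0': {q1, q4} → {q4, q5}.
Read '1': {q4, q5} → {q2}.
Read '1': {q2} → {q0, q3, q4}.
Read '0': {q0, q3, q4} → {q1, q3, q4, q5}.
Read '0': {q1, q3, q4, q5} → {q1, q3, q4, q5}.
Read '1': {q1, q3, q4, q5} → {q2, q3, q5}.
That set has 3 states.

3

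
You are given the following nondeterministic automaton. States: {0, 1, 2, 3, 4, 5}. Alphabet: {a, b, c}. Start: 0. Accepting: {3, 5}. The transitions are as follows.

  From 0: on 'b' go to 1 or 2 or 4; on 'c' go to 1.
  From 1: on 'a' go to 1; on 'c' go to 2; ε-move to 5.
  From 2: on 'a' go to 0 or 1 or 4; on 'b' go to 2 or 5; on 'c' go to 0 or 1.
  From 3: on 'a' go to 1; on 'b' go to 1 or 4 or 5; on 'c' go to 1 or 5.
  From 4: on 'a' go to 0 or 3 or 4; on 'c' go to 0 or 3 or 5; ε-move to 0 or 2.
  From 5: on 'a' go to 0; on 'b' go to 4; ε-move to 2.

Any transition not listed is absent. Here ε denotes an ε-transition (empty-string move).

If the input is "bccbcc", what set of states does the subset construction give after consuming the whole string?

Start in {0}.
Read 'b': {0} → {0, 1, 2, 4, 5}.
Read 'c': {0, 1, 2, 4, 5} → {0, 1, 2, 3, 5}.
Read 'c': {0, 1, 2, 3, 5} → {0, 1, 2, 5}.
Read 'b': {0, 1, 2, 5} → {0, 1, 2, 4, 5}.
Read 'c': {0, 1, 2, 4, 5} → {0, 1, 2, 3, 5}.
Read 'c': {0, 1, 2, 3, 5} → {0, 1, 2, 5}.

{0, 1, 2, 5}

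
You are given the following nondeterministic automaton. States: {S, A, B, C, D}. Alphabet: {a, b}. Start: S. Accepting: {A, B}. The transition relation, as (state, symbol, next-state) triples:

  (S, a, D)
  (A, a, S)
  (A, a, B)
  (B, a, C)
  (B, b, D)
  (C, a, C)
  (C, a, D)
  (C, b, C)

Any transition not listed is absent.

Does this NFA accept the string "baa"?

Start in {S}.
Read 'b': S→∅; now ∅.
The set is empty and remains empty for the remaining 2 symbols.
The final set ∅ contains no accepting state.

No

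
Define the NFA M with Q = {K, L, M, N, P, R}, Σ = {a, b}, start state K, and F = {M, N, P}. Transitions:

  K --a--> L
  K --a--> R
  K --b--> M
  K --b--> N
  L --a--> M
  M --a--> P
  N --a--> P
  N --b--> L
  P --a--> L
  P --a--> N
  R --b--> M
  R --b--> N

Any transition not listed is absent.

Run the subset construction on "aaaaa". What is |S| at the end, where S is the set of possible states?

2

Start in {K}.
Read 'a': {K} → {L, R}.
Read 'a': {L, R} → {M}.
Read 'a': {M} → {P}.
Read 'a': {P} → {L, N}.
Read 'a': {L, N} → {M, P}.
That set has 2 states.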